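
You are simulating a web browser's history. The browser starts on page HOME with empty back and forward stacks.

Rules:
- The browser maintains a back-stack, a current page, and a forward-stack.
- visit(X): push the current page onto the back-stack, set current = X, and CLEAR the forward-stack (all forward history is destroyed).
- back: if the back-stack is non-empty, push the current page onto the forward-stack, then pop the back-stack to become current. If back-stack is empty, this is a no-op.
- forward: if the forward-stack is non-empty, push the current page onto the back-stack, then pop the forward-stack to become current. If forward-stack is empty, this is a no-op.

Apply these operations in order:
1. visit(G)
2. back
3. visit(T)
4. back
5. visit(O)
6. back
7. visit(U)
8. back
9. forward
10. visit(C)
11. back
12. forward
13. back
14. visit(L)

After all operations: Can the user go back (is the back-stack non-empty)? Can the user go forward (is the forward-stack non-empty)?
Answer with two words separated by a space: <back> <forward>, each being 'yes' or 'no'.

Answer: yes no

Derivation:
After 1 (visit(G)): cur=G back=1 fwd=0
After 2 (back): cur=HOME back=0 fwd=1
After 3 (visit(T)): cur=T back=1 fwd=0
After 4 (back): cur=HOME back=0 fwd=1
After 5 (visit(O)): cur=O back=1 fwd=0
After 6 (back): cur=HOME back=0 fwd=1
After 7 (visit(U)): cur=U back=1 fwd=0
After 8 (back): cur=HOME back=0 fwd=1
After 9 (forward): cur=U back=1 fwd=0
After 10 (visit(C)): cur=C back=2 fwd=0
After 11 (back): cur=U back=1 fwd=1
After 12 (forward): cur=C back=2 fwd=0
After 13 (back): cur=U back=1 fwd=1
After 14 (visit(L)): cur=L back=2 fwd=0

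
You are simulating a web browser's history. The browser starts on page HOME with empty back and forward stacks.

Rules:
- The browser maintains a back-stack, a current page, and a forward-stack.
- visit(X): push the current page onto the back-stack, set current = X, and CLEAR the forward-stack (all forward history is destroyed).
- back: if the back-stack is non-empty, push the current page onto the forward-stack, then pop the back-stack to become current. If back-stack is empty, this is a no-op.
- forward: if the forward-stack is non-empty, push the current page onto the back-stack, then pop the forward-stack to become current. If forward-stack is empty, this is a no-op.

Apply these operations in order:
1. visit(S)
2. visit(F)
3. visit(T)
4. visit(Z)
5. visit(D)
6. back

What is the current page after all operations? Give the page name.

After 1 (visit(S)): cur=S back=1 fwd=0
After 2 (visit(F)): cur=F back=2 fwd=0
After 3 (visit(T)): cur=T back=3 fwd=0
After 4 (visit(Z)): cur=Z back=4 fwd=0
After 5 (visit(D)): cur=D back=5 fwd=0
After 6 (back): cur=Z back=4 fwd=1

Answer: Z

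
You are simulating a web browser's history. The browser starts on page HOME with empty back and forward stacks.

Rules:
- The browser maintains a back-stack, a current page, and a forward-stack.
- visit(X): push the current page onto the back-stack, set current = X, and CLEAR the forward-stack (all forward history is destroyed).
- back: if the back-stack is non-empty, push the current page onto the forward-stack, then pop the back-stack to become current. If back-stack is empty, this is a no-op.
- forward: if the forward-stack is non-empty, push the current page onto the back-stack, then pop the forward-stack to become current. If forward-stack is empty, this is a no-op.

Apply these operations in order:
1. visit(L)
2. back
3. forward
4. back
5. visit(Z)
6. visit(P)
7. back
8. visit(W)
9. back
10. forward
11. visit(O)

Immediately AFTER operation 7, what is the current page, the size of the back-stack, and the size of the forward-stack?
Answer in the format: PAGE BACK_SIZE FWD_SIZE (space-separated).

After 1 (visit(L)): cur=L back=1 fwd=0
After 2 (back): cur=HOME back=0 fwd=1
After 3 (forward): cur=L back=1 fwd=0
After 4 (back): cur=HOME back=0 fwd=1
After 5 (visit(Z)): cur=Z back=1 fwd=0
After 6 (visit(P)): cur=P back=2 fwd=0
After 7 (back): cur=Z back=1 fwd=1

Z 1 1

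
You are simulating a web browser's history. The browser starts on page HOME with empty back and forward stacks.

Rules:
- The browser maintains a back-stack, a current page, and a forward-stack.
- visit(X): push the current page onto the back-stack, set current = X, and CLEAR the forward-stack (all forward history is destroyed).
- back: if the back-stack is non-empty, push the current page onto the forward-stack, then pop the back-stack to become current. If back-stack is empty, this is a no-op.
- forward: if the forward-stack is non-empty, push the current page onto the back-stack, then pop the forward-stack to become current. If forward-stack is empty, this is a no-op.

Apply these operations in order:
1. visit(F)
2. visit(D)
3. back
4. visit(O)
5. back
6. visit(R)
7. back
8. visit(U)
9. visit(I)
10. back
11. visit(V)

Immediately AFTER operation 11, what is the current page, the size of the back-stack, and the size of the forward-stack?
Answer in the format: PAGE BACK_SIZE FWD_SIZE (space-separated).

After 1 (visit(F)): cur=F back=1 fwd=0
After 2 (visit(D)): cur=D back=2 fwd=0
After 3 (back): cur=F back=1 fwd=1
After 4 (visit(O)): cur=O back=2 fwd=0
After 5 (back): cur=F back=1 fwd=1
After 6 (visit(R)): cur=R back=2 fwd=0
After 7 (back): cur=F back=1 fwd=1
After 8 (visit(U)): cur=U back=2 fwd=0
After 9 (visit(I)): cur=I back=3 fwd=0
After 10 (back): cur=U back=2 fwd=1
After 11 (visit(V)): cur=V back=3 fwd=0

V 3 0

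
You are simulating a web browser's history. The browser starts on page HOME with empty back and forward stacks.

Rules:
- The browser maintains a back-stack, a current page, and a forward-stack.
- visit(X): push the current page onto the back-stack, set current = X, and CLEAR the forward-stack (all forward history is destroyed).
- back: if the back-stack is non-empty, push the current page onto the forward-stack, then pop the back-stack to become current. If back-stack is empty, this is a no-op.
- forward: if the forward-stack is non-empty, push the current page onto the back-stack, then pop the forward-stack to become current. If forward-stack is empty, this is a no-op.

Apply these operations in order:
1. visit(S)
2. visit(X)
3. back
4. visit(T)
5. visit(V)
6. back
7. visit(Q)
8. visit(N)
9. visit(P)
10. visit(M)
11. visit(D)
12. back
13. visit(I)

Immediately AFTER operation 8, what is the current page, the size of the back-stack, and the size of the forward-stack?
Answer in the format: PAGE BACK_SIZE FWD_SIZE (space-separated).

After 1 (visit(S)): cur=S back=1 fwd=0
After 2 (visit(X)): cur=X back=2 fwd=0
After 3 (back): cur=S back=1 fwd=1
After 4 (visit(T)): cur=T back=2 fwd=0
After 5 (visit(V)): cur=V back=3 fwd=0
After 6 (back): cur=T back=2 fwd=1
After 7 (visit(Q)): cur=Q back=3 fwd=0
After 8 (visit(N)): cur=N back=4 fwd=0

N 4 0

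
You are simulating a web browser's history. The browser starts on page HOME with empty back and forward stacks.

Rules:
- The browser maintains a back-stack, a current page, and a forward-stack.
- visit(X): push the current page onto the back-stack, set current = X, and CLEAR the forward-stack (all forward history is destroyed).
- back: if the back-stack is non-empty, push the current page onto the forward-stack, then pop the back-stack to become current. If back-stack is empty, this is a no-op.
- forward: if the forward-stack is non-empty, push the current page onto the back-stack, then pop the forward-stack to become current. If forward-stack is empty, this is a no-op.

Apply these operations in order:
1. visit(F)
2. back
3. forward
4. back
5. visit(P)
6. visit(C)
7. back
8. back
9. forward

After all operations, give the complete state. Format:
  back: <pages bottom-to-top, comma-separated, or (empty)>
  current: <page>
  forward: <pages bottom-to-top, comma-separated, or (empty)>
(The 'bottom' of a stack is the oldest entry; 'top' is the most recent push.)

After 1 (visit(F)): cur=F back=1 fwd=0
After 2 (back): cur=HOME back=0 fwd=1
After 3 (forward): cur=F back=1 fwd=0
After 4 (back): cur=HOME back=0 fwd=1
After 5 (visit(P)): cur=P back=1 fwd=0
After 6 (visit(C)): cur=C back=2 fwd=0
After 7 (back): cur=P back=1 fwd=1
After 8 (back): cur=HOME back=0 fwd=2
After 9 (forward): cur=P back=1 fwd=1

Answer: back: HOME
current: P
forward: C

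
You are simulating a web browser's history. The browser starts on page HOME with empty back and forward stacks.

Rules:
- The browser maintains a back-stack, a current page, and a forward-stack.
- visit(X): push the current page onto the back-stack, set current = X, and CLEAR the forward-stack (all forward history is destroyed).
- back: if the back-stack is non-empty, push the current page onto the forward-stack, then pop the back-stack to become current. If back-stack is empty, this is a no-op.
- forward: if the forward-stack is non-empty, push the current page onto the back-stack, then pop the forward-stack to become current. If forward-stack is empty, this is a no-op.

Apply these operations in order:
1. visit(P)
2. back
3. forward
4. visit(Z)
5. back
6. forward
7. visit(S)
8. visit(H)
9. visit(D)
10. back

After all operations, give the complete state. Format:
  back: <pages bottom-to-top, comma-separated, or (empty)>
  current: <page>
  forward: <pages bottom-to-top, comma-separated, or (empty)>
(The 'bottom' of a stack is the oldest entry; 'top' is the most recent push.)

Answer: back: HOME,P,Z,S
current: H
forward: D

Derivation:
After 1 (visit(P)): cur=P back=1 fwd=0
After 2 (back): cur=HOME back=0 fwd=1
After 3 (forward): cur=P back=1 fwd=0
After 4 (visit(Z)): cur=Z back=2 fwd=0
After 5 (back): cur=P back=1 fwd=1
After 6 (forward): cur=Z back=2 fwd=0
After 7 (visit(S)): cur=S back=3 fwd=0
After 8 (visit(H)): cur=H back=4 fwd=0
After 9 (visit(D)): cur=D back=5 fwd=0
After 10 (back): cur=H back=4 fwd=1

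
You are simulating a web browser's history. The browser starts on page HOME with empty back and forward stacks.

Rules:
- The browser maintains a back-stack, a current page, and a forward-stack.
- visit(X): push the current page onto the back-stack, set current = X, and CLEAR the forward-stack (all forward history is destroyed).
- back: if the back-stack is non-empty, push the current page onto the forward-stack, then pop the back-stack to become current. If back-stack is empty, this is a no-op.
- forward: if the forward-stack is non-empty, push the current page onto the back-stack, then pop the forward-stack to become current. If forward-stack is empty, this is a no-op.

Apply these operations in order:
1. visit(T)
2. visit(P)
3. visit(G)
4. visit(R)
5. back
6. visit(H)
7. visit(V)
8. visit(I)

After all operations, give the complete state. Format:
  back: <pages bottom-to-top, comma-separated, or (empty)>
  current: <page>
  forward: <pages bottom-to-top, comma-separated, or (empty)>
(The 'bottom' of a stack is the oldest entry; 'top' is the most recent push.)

Answer: back: HOME,T,P,G,H,V
current: I
forward: (empty)

Derivation:
After 1 (visit(T)): cur=T back=1 fwd=0
After 2 (visit(P)): cur=P back=2 fwd=0
After 3 (visit(G)): cur=G back=3 fwd=0
After 4 (visit(R)): cur=R back=4 fwd=0
After 5 (back): cur=G back=3 fwd=1
After 6 (visit(H)): cur=H back=4 fwd=0
After 7 (visit(V)): cur=V back=5 fwd=0
After 8 (visit(I)): cur=I back=6 fwd=0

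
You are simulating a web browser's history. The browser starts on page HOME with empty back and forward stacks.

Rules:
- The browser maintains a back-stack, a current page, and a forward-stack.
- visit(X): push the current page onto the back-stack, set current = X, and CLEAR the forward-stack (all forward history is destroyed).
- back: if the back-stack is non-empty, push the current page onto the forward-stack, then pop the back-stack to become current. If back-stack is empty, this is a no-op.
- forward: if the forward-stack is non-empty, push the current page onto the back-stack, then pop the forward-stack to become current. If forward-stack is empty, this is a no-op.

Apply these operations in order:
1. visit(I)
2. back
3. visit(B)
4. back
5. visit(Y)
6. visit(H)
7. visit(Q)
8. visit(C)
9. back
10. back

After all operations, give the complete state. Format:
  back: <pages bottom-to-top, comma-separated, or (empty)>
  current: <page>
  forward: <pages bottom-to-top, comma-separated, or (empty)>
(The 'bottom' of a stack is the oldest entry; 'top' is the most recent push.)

Answer: back: HOME,Y
current: H
forward: C,Q

Derivation:
After 1 (visit(I)): cur=I back=1 fwd=0
After 2 (back): cur=HOME back=0 fwd=1
After 3 (visit(B)): cur=B back=1 fwd=0
After 4 (back): cur=HOME back=0 fwd=1
After 5 (visit(Y)): cur=Y back=1 fwd=0
After 6 (visit(H)): cur=H back=2 fwd=0
After 7 (visit(Q)): cur=Q back=3 fwd=0
After 8 (visit(C)): cur=C back=4 fwd=0
After 9 (back): cur=Q back=3 fwd=1
After 10 (back): cur=H back=2 fwd=2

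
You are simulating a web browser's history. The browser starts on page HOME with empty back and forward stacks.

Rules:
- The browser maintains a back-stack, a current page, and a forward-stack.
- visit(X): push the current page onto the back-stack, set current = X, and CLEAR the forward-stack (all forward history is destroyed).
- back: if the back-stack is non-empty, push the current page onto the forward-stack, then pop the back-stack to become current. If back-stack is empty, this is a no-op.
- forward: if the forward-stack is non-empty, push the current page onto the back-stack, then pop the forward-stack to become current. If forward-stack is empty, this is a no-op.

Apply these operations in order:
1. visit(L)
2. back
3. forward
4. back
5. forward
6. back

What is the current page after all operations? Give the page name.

Answer: HOME

Derivation:
After 1 (visit(L)): cur=L back=1 fwd=0
After 2 (back): cur=HOME back=0 fwd=1
After 3 (forward): cur=L back=1 fwd=0
After 4 (back): cur=HOME back=0 fwd=1
After 5 (forward): cur=L back=1 fwd=0
After 6 (back): cur=HOME back=0 fwd=1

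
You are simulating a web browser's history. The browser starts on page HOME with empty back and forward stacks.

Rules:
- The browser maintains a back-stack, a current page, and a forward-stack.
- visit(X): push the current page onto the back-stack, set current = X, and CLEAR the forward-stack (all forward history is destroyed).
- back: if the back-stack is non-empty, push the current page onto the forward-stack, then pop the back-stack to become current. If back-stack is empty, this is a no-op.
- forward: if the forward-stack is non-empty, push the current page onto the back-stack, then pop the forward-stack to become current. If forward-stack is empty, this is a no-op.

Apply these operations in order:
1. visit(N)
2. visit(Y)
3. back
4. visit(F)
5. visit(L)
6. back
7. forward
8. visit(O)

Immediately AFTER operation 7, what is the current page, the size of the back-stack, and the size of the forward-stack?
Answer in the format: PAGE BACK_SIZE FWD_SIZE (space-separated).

After 1 (visit(N)): cur=N back=1 fwd=0
After 2 (visit(Y)): cur=Y back=2 fwd=0
After 3 (back): cur=N back=1 fwd=1
After 4 (visit(F)): cur=F back=2 fwd=0
After 5 (visit(L)): cur=L back=3 fwd=0
After 6 (back): cur=F back=2 fwd=1
After 7 (forward): cur=L back=3 fwd=0

L 3 0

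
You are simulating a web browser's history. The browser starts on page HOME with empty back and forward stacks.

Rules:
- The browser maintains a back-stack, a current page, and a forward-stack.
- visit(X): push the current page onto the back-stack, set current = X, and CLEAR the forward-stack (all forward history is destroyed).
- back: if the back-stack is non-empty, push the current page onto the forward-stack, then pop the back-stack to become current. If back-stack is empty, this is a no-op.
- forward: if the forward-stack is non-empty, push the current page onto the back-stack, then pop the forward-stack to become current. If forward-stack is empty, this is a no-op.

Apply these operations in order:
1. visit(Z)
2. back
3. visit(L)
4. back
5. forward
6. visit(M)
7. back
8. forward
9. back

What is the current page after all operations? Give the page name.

After 1 (visit(Z)): cur=Z back=1 fwd=0
After 2 (back): cur=HOME back=0 fwd=1
After 3 (visit(L)): cur=L back=1 fwd=0
After 4 (back): cur=HOME back=0 fwd=1
After 5 (forward): cur=L back=1 fwd=0
After 6 (visit(M)): cur=M back=2 fwd=0
After 7 (back): cur=L back=1 fwd=1
After 8 (forward): cur=M back=2 fwd=0
After 9 (back): cur=L back=1 fwd=1

Answer: L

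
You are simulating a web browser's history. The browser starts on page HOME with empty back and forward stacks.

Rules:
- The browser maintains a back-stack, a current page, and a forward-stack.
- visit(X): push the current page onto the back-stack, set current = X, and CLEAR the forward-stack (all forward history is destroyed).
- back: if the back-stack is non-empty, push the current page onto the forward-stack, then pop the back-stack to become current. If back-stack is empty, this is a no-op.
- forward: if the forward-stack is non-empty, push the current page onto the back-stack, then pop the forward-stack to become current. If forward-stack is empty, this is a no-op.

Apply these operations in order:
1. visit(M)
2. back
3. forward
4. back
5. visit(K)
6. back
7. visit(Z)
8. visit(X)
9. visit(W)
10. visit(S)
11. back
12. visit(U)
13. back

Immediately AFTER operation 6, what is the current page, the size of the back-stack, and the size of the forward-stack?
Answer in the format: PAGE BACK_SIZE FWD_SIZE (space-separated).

After 1 (visit(M)): cur=M back=1 fwd=0
After 2 (back): cur=HOME back=0 fwd=1
After 3 (forward): cur=M back=1 fwd=0
After 4 (back): cur=HOME back=0 fwd=1
After 5 (visit(K)): cur=K back=1 fwd=0
After 6 (back): cur=HOME back=0 fwd=1

HOME 0 1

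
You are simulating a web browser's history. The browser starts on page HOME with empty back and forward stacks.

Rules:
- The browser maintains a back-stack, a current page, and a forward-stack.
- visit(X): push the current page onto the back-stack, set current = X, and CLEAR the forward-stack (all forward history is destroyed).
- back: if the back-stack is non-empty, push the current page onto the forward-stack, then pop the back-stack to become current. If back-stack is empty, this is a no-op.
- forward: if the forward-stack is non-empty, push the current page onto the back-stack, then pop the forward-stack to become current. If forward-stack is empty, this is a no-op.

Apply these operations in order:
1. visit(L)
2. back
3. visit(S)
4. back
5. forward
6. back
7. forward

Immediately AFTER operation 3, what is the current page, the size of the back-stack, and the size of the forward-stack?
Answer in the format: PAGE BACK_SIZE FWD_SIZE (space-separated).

After 1 (visit(L)): cur=L back=1 fwd=0
After 2 (back): cur=HOME back=0 fwd=1
After 3 (visit(S)): cur=S back=1 fwd=0

S 1 0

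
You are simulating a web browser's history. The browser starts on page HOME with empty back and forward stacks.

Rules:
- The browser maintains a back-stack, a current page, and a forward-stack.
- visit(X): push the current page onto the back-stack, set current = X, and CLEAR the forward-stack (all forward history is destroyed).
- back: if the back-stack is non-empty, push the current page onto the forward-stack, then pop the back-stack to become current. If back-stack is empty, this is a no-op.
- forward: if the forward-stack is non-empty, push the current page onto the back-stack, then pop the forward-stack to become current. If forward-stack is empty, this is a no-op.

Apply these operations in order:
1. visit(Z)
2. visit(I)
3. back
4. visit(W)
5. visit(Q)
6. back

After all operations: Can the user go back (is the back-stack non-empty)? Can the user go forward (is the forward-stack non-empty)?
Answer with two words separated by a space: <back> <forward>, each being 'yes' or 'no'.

After 1 (visit(Z)): cur=Z back=1 fwd=0
After 2 (visit(I)): cur=I back=2 fwd=0
After 3 (back): cur=Z back=1 fwd=1
After 4 (visit(W)): cur=W back=2 fwd=0
After 5 (visit(Q)): cur=Q back=3 fwd=0
After 6 (back): cur=W back=2 fwd=1

Answer: yes yes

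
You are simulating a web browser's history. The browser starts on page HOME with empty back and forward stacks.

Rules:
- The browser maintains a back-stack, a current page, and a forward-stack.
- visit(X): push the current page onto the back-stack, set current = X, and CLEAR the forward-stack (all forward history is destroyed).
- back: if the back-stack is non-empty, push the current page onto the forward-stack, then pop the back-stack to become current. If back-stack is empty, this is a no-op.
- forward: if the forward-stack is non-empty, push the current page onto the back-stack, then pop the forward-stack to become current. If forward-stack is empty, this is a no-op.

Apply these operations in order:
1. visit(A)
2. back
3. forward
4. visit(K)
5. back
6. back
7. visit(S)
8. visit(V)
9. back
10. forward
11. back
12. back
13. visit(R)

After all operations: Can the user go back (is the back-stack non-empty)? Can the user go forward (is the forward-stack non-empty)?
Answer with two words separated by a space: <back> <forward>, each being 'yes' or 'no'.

Answer: yes no

Derivation:
After 1 (visit(A)): cur=A back=1 fwd=0
After 2 (back): cur=HOME back=0 fwd=1
After 3 (forward): cur=A back=1 fwd=0
After 4 (visit(K)): cur=K back=2 fwd=0
After 5 (back): cur=A back=1 fwd=1
After 6 (back): cur=HOME back=0 fwd=2
After 7 (visit(S)): cur=S back=1 fwd=0
After 8 (visit(V)): cur=V back=2 fwd=0
After 9 (back): cur=S back=1 fwd=1
After 10 (forward): cur=V back=2 fwd=0
After 11 (back): cur=S back=1 fwd=1
After 12 (back): cur=HOME back=0 fwd=2
After 13 (visit(R)): cur=R back=1 fwd=0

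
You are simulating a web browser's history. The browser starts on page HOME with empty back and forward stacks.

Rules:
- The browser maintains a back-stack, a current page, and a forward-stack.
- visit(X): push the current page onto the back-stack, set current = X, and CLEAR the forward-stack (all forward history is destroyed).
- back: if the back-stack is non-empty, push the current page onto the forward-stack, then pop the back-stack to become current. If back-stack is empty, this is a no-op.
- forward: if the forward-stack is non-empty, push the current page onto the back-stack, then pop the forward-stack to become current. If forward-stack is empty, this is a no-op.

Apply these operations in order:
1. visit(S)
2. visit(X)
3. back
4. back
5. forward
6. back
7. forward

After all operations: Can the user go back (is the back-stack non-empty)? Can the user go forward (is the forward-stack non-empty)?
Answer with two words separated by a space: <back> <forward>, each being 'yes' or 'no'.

Answer: yes yes

Derivation:
After 1 (visit(S)): cur=S back=1 fwd=0
After 2 (visit(X)): cur=X back=2 fwd=0
After 3 (back): cur=S back=1 fwd=1
After 4 (back): cur=HOME back=0 fwd=2
After 5 (forward): cur=S back=1 fwd=1
After 6 (back): cur=HOME back=0 fwd=2
After 7 (forward): cur=S back=1 fwd=1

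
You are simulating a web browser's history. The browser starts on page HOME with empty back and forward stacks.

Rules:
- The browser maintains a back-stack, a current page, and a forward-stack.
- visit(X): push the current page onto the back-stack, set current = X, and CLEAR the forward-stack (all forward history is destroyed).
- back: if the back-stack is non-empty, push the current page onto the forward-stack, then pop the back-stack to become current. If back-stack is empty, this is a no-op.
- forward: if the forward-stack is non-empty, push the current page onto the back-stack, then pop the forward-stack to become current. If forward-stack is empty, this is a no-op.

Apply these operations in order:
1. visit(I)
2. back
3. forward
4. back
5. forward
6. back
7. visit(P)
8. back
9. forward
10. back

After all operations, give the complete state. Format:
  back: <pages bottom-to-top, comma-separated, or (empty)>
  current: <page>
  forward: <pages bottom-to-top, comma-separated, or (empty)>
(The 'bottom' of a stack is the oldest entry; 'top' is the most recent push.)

Answer: back: (empty)
current: HOME
forward: P

Derivation:
After 1 (visit(I)): cur=I back=1 fwd=0
After 2 (back): cur=HOME back=0 fwd=1
After 3 (forward): cur=I back=1 fwd=0
After 4 (back): cur=HOME back=0 fwd=1
After 5 (forward): cur=I back=1 fwd=0
After 6 (back): cur=HOME back=0 fwd=1
After 7 (visit(P)): cur=P back=1 fwd=0
After 8 (back): cur=HOME back=0 fwd=1
After 9 (forward): cur=P back=1 fwd=0
After 10 (back): cur=HOME back=0 fwd=1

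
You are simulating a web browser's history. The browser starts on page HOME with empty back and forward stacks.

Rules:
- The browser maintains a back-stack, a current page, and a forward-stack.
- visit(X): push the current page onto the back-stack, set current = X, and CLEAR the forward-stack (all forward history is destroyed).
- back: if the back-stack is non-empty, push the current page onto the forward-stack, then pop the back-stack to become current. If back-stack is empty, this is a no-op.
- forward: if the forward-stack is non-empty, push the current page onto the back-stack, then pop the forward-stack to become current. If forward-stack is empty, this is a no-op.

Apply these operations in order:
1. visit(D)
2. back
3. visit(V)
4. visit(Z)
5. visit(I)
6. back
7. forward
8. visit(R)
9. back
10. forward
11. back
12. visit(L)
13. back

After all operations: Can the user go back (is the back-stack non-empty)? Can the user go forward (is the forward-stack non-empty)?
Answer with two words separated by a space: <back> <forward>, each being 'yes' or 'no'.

Answer: yes yes

Derivation:
After 1 (visit(D)): cur=D back=1 fwd=0
After 2 (back): cur=HOME back=0 fwd=1
After 3 (visit(V)): cur=V back=1 fwd=0
After 4 (visit(Z)): cur=Z back=2 fwd=0
After 5 (visit(I)): cur=I back=3 fwd=0
After 6 (back): cur=Z back=2 fwd=1
After 7 (forward): cur=I back=3 fwd=0
After 8 (visit(R)): cur=R back=4 fwd=0
After 9 (back): cur=I back=3 fwd=1
After 10 (forward): cur=R back=4 fwd=0
After 11 (back): cur=I back=3 fwd=1
After 12 (visit(L)): cur=L back=4 fwd=0
After 13 (back): cur=I back=3 fwd=1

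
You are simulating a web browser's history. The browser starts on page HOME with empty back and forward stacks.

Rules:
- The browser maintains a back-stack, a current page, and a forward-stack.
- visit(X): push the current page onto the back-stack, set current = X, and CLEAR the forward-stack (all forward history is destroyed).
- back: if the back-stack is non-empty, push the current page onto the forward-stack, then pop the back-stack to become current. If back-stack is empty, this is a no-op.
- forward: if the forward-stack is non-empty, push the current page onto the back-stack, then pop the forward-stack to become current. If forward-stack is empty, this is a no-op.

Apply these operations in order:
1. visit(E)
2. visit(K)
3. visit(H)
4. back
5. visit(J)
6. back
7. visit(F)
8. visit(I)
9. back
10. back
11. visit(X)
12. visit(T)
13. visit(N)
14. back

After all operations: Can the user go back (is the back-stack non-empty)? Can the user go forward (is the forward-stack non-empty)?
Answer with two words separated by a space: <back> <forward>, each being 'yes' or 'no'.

After 1 (visit(E)): cur=E back=1 fwd=0
After 2 (visit(K)): cur=K back=2 fwd=0
After 3 (visit(H)): cur=H back=3 fwd=0
After 4 (back): cur=K back=2 fwd=1
After 5 (visit(J)): cur=J back=3 fwd=0
After 6 (back): cur=K back=2 fwd=1
After 7 (visit(F)): cur=F back=3 fwd=0
After 8 (visit(I)): cur=I back=4 fwd=0
After 9 (back): cur=F back=3 fwd=1
After 10 (back): cur=K back=2 fwd=2
After 11 (visit(X)): cur=X back=3 fwd=0
After 12 (visit(T)): cur=T back=4 fwd=0
After 13 (visit(N)): cur=N back=5 fwd=0
After 14 (back): cur=T back=4 fwd=1

Answer: yes yes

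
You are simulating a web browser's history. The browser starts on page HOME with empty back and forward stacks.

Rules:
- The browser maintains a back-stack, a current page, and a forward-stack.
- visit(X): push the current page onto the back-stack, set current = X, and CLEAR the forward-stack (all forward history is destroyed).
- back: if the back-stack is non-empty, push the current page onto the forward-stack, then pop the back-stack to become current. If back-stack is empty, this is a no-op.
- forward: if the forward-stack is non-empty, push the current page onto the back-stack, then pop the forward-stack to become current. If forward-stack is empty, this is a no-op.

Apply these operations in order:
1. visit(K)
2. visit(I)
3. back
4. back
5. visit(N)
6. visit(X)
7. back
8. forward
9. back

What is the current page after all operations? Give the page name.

After 1 (visit(K)): cur=K back=1 fwd=0
After 2 (visit(I)): cur=I back=2 fwd=0
After 3 (back): cur=K back=1 fwd=1
After 4 (back): cur=HOME back=0 fwd=2
After 5 (visit(N)): cur=N back=1 fwd=0
After 6 (visit(X)): cur=X back=2 fwd=0
After 7 (back): cur=N back=1 fwd=1
After 8 (forward): cur=X back=2 fwd=0
After 9 (back): cur=N back=1 fwd=1

Answer: N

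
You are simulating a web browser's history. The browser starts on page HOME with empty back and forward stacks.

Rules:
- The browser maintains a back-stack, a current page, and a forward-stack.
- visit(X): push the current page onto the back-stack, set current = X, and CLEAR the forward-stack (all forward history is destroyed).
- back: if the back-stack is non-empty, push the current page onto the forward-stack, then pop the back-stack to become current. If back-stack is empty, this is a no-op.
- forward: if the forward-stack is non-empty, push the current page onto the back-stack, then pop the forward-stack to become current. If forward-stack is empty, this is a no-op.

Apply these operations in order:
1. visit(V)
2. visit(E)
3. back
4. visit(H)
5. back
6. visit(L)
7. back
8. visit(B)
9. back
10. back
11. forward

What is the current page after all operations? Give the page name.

Answer: V

Derivation:
After 1 (visit(V)): cur=V back=1 fwd=0
After 2 (visit(E)): cur=E back=2 fwd=0
After 3 (back): cur=V back=1 fwd=1
After 4 (visit(H)): cur=H back=2 fwd=0
After 5 (back): cur=V back=1 fwd=1
After 6 (visit(L)): cur=L back=2 fwd=0
After 7 (back): cur=V back=1 fwd=1
After 8 (visit(B)): cur=B back=2 fwd=0
After 9 (back): cur=V back=1 fwd=1
After 10 (back): cur=HOME back=0 fwd=2
After 11 (forward): cur=V back=1 fwd=1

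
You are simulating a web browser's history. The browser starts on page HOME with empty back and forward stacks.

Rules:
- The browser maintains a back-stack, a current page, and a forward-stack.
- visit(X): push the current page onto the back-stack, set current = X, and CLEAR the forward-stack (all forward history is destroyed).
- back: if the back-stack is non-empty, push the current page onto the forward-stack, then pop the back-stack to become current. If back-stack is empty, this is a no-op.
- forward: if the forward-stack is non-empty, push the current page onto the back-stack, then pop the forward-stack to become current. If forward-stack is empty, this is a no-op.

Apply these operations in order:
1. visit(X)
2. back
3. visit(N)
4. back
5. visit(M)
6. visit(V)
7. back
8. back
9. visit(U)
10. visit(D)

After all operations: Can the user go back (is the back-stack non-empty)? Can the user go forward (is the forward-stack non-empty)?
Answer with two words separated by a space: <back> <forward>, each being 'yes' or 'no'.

Answer: yes no

Derivation:
After 1 (visit(X)): cur=X back=1 fwd=0
After 2 (back): cur=HOME back=0 fwd=1
After 3 (visit(N)): cur=N back=1 fwd=0
After 4 (back): cur=HOME back=0 fwd=1
After 5 (visit(M)): cur=M back=1 fwd=0
After 6 (visit(V)): cur=V back=2 fwd=0
After 7 (back): cur=M back=1 fwd=1
After 8 (back): cur=HOME back=0 fwd=2
After 9 (visit(U)): cur=U back=1 fwd=0
After 10 (visit(D)): cur=D back=2 fwd=0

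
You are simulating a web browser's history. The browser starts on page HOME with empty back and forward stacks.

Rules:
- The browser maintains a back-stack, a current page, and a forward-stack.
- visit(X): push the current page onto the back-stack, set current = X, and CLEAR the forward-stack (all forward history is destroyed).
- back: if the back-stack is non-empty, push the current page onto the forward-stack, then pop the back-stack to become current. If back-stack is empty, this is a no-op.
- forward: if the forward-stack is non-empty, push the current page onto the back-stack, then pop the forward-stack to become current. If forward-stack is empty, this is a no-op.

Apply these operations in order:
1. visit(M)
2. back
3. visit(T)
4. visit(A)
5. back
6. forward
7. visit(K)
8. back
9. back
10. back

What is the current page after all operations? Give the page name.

Answer: HOME

Derivation:
After 1 (visit(M)): cur=M back=1 fwd=0
After 2 (back): cur=HOME back=0 fwd=1
After 3 (visit(T)): cur=T back=1 fwd=0
After 4 (visit(A)): cur=A back=2 fwd=0
After 5 (back): cur=T back=1 fwd=1
After 6 (forward): cur=A back=2 fwd=0
After 7 (visit(K)): cur=K back=3 fwd=0
After 8 (back): cur=A back=2 fwd=1
After 9 (back): cur=T back=1 fwd=2
After 10 (back): cur=HOME back=0 fwd=3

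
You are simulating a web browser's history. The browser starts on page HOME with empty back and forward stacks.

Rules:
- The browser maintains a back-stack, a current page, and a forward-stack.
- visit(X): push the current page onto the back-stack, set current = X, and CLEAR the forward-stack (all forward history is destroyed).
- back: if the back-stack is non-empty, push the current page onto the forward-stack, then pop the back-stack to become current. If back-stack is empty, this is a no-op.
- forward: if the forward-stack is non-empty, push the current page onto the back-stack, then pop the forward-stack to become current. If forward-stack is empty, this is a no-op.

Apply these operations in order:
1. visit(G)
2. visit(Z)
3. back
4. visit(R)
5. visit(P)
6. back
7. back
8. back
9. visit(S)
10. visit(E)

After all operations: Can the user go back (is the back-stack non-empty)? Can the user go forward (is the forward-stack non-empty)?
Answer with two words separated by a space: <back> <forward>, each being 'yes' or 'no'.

After 1 (visit(G)): cur=G back=1 fwd=0
After 2 (visit(Z)): cur=Z back=2 fwd=0
After 3 (back): cur=G back=1 fwd=1
After 4 (visit(R)): cur=R back=2 fwd=0
After 5 (visit(P)): cur=P back=3 fwd=0
After 6 (back): cur=R back=2 fwd=1
After 7 (back): cur=G back=1 fwd=2
After 8 (back): cur=HOME back=0 fwd=3
After 9 (visit(S)): cur=S back=1 fwd=0
After 10 (visit(E)): cur=E back=2 fwd=0

Answer: yes no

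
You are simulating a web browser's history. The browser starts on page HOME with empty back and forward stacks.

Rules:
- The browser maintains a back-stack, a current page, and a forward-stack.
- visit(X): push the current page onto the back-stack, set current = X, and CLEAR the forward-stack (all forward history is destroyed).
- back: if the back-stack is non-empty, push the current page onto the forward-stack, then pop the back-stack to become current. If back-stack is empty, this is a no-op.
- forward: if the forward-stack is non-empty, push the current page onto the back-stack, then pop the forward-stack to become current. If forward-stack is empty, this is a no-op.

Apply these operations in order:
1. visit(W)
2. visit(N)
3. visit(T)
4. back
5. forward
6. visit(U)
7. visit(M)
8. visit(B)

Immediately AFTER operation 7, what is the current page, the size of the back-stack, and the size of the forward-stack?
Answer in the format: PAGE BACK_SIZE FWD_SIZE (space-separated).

After 1 (visit(W)): cur=W back=1 fwd=0
After 2 (visit(N)): cur=N back=2 fwd=0
After 3 (visit(T)): cur=T back=3 fwd=0
After 4 (back): cur=N back=2 fwd=1
After 5 (forward): cur=T back=3 fwd=0
After 6 (visit(U)): cur=U back=4 fwd=0
After 7 (visit(M)): cur=M back=5 fwd=0

M 5 0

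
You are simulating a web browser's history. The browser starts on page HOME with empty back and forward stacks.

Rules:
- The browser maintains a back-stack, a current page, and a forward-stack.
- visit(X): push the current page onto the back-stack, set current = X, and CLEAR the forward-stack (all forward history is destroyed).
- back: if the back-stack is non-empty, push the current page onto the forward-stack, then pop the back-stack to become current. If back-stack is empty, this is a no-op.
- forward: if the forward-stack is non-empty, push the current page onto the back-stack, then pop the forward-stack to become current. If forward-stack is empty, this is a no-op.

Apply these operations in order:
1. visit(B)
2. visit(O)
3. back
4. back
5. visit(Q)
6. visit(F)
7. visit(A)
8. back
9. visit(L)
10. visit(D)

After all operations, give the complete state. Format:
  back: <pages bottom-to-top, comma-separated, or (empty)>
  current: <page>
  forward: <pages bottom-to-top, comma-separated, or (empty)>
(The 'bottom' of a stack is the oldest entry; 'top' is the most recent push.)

Answer: back: HOME,Q,F,L
current: D
forward: (empty)

Derivation:
After 1 (visit(B)): cur=B back=1 fwd=0
After 2 (visit(O)): cur=O back=2 fwd=0
After 3 (back): cur=B back=1 fwd=1
After 4 (back): cur=HOME back=0 fwd=2
After 5 (visit(Q)): cur=Q back=1 fwd=0
After 6 (visit(F)): cur=F back=2 fwd=0
After 7 (visit(A)): cur=A back=3 fwd=0
After 8 (back): cur=F back=2 fwd=1
After 9 (visit(L)): cur=L back=3 fwd=0
After 10 (visit(D)): cur=D back=4 fwd=0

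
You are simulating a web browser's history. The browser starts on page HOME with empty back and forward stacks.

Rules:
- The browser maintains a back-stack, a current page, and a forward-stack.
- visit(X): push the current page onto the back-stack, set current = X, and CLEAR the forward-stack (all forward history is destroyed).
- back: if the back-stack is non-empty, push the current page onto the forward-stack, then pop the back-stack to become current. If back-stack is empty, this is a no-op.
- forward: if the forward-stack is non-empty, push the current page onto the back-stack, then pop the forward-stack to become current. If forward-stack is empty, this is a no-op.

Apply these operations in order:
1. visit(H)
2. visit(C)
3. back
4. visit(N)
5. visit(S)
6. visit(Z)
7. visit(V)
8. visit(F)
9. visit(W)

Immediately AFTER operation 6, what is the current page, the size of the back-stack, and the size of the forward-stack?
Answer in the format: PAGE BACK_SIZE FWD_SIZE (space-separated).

After 1 (visit(H)): cur=H back=1 fwd=0
After 2 (visit(C)): cur=C back=2 fwd=0
After 3 (back): cur=H back=1 fwd=1
After 4 (visit(N)): cur=N back=2 fwd=0
After 5 (visit(S)): cur=S back=3 fwd=0
After 6 (visit(Z)): cur=Z back=4 fwd=0

Z 4 0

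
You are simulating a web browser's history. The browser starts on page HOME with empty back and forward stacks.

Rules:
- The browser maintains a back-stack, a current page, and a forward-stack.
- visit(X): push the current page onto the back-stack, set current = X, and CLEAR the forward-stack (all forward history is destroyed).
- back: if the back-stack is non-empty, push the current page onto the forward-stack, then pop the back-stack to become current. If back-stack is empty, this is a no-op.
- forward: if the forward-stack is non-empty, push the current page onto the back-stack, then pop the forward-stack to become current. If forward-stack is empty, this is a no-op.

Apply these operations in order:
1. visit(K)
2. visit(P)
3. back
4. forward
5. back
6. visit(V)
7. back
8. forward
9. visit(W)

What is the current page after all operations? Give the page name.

After 1 (visit(K)): cur=K back=1 fwd=0
After 2 (visit(P)): cur=P back=2 fwd=0
After 3 (back): cur=K back=1 fwd=1
After 4 (forward): cur=P back=2 fwd=0
After 5 (back): cur=K back=1 fwd=1
After 6 (visit(V)): cur=V back=2 fwd=0
After 7 (back): cur=K back=1 fwd=1
After 8 (forward): cur=V back=2 fwd=0
After 9 (visit(W)): cur=W back=3 fwd=0

Answer: W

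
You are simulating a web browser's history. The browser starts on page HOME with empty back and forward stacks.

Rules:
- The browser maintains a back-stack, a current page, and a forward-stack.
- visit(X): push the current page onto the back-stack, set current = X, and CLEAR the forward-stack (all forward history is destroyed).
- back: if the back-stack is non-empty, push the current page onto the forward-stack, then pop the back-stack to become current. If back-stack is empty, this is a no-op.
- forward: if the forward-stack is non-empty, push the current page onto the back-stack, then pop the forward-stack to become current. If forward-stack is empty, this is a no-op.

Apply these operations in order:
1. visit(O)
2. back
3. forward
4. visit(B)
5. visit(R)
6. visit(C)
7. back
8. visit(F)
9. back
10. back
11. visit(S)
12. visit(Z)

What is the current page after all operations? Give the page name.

After 1 (visit(O)): cur=O back=1 fwd=0
After 2 (back): cur=HOME back=0 fwd=1
After 3 (forward): cur=O back=1 fwd=0
After 4 (visit(B)): cur=B back=2 fwd=0
After 5 (visit(R)): cur=R back=3 fwd=0
After 6 (visit(C)): cur=C back=4 fwd=0
After 7 (back): cur=R back=3 fwd=1
After 8 (visit(F)): cur=F back=4 fwd=0
After 9 (back): cur=R back=3 fwd=1
After 10 (back): cur=B back=2 fwd=2
After 11 (visit(S)): cur=S back=3 fwd=0
After 12 (visit(Z)): cur=Z back=4 fwd=0

Answer: Z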